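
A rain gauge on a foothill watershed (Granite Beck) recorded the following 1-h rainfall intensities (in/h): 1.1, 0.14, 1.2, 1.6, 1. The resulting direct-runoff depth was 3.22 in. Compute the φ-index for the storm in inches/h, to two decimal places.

Only the 4 blocks with intensity above φ contribute runoff: 1.1, 1.2, 1.6, 1 in/h.
Σ(I−φ)·Δt = d  ⇒  (1.1+1.2+1.6+1 − 4φ)·1 = 3.22
φ = (4.900 − 3.22/1) / 4 = 0.42 in/h.

φ ≈ 0.42 in/h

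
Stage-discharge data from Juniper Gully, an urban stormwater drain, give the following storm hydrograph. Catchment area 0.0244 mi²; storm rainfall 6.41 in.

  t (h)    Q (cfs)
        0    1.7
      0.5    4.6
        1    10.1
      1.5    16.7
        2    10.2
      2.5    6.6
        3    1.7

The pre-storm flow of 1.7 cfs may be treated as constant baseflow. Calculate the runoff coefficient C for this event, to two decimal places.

ΣQ_DR = 39.70 cfs; V = ΣQ_DR·Δt = 71460 ft³.
Runoff depth d = V / A = 1.261 in.
C = d / P = 1.261 / 6.41 = 0.20.

C ≈ 0.20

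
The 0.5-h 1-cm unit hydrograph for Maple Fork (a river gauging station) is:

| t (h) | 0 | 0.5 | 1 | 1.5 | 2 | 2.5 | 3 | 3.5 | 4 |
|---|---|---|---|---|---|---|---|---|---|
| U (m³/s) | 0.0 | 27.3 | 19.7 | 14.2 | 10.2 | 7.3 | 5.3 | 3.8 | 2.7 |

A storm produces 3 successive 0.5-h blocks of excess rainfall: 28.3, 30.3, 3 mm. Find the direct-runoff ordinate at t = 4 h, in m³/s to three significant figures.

Q ≈ 20.7 m³/s

By discrete convolution, Q_j = Σ (P_i / 10 mm) · U_{j−i}.
At t = 4 h (j=8): Q = (28.3/10)·2.7 + (30.3/10)·3.8 + (3/10)·5.3 = 20.7 m³/s.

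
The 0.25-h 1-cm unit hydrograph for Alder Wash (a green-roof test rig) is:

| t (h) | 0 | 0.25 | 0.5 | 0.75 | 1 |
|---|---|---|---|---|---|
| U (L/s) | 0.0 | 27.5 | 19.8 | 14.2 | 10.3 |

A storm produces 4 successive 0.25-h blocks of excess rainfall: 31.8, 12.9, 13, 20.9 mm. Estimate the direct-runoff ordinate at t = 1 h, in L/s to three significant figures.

By discrete convolution, Q_j = Σ (P_i / 10 mm) · U_{j−i}.
At t = 1 h (j=4): Q = (31.8/10)·10.3 + (12.9/10)·14.2 + (13/10)·19.8 + (20.9/10)·27.5 = 134 L/s.

Q ≈ 134 L/s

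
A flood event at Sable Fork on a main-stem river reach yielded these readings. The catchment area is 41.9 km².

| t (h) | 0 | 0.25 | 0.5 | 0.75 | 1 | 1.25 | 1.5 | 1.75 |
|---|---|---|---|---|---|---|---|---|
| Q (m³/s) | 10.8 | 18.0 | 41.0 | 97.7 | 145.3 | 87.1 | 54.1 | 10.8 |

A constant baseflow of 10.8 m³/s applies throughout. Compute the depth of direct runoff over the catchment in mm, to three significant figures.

d ≈ 8.13 mm

Direct runoff: 0.0, 7.2, 30.2, 86.9, 134.5, 76.3, 43.3, 0.0 m³/s; ΣQ_DR = 378.4 m³/s.
V = ΣQ_DR · Δt = 378.4 × 900 s = 3.406 × 10^5 m³.
Over A = 41.9 km², depth = V / A = 8.13 mm.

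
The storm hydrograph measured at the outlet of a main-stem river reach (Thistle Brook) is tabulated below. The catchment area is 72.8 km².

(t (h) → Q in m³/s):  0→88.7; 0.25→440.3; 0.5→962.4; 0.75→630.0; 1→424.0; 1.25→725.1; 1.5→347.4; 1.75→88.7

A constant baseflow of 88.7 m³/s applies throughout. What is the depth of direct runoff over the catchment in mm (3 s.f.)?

Direct runoff: 0.0, 351.6, 873.7, 541.3, 335.3, 636.4, 258.7, 0.0 m³/s; ΣQ_DR = 2997 m³/s.
V = ΣQ_DR · Δt = 2997 × 900 s = 2.697 × 10^6 m³.
Over A = 72.8 km², depth = V / A = 37.1 mm.

d ≈ 37.1 mm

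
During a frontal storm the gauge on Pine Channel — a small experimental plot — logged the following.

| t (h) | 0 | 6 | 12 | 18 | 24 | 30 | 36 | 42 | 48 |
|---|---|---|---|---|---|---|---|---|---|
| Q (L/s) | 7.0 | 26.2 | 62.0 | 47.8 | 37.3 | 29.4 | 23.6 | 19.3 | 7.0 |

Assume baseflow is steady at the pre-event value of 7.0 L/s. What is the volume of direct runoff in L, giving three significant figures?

Direct-runoff ordinates (Q − Q_b): 0.0, 19.2, 55.0, 40.8, 30.3, 22.4, 16.6, 12.3, 0.0 L/s.
ΣQ_DR = 196.6 L/s.
With Δt = 6 h = 21600 s, V = ΣQ_DR · Δt = 196.6 × 21600 = 4.25 × 10^6 L.

V ≈ 4.25 × 10^6 L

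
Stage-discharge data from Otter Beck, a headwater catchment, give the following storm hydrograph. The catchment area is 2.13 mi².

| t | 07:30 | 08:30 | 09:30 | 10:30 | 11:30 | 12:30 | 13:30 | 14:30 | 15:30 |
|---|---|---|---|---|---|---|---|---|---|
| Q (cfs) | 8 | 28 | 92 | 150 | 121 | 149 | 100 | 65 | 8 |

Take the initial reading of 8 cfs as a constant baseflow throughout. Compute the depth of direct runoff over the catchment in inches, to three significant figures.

d ≈ 0.472 in

Direct runoff: 0.0, 20.0, 84.0, 142.0, 113.0, 141.0, 92.0, 57.0, 0.0 cfs; ΣQ_DR = 649.0 cfs.
V = ΣQ_DR · Δt = 649.0 × 3600 s = 2.336 × 10^6 ft³.
Over A = 2.13 mi², depth = V / A = 0.472 in.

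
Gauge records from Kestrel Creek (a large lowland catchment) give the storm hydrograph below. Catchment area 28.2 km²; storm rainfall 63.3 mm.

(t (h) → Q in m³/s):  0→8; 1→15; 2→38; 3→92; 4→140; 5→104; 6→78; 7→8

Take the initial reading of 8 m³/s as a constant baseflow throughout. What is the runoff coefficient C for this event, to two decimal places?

C ≈ 0.85

ΣQ_DR = 419.0 m³/s; V = ΣQ_DR·Δt = 1.508 × 10^6 m³.
Runoff depth d = V / A = 53.49 mm.
C = d / P = 53.49 / 63.3 = 0.85.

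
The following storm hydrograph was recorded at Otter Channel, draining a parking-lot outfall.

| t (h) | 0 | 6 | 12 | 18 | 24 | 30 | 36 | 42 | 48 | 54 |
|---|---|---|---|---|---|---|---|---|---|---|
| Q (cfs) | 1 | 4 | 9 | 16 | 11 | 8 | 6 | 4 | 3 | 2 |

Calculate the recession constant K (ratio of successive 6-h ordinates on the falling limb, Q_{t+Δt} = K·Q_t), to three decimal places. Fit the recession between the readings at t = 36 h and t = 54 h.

Using the recession-limb readings at t = 36 h and t = 54 h: Q falls from 6 to 2 cfs over 3 intervals.
K = (Q₂/Q₁)^(1/3) = (2/6)^(1/3) = 0.693.

K ≈ 0.693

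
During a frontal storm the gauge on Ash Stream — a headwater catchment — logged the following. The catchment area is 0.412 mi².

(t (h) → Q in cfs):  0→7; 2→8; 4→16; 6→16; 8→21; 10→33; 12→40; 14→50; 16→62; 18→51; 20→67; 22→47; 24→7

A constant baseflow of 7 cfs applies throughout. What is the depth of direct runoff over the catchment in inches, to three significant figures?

Direct runoff: 0.0, 1.0, 9.0, 9.0, 14.0, 26.0, 33.0, 43.0, 55.0, 44.0, 60.0, 40.0, 0.0 cfs; ΣQ_DR = 334.0 cfs.
V = ΣQ_DR · Δt = 334.0 × 7200 s = 2.405 × 10^6 ft³.
Over A = 0.412 mi², depth = V / A = 2.51 in.

d ≈ 2.51 in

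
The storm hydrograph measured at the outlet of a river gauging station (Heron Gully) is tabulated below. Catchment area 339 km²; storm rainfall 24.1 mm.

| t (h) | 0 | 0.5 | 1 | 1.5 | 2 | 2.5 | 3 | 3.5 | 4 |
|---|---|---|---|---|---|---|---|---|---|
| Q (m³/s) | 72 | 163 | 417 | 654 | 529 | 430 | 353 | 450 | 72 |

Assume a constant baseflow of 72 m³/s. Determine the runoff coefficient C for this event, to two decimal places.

C ≈ 0.55

ΣQ_DR = 2492 m³/s; V = ΣQ_DR·Δt = 4.486 × 10^6 m³.
Runoff depth d = V / A = 13.23 mm.
C = d / P = 13.23 / 24.1 = 0.55.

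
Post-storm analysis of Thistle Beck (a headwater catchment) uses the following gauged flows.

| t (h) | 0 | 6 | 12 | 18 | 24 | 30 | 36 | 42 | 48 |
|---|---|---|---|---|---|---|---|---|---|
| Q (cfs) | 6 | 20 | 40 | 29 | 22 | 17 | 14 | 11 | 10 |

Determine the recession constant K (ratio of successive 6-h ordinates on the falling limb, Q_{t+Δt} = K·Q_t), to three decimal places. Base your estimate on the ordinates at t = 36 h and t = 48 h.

K ≈ 0.845

Using the recession-limb readings at t = 36 h and t = 48 h: Q falls from 14 to 10 cfs over 2 intervals.
K = (Q₂/Q₁)^(1/2) = (10/14)^(1/2) = 0.845.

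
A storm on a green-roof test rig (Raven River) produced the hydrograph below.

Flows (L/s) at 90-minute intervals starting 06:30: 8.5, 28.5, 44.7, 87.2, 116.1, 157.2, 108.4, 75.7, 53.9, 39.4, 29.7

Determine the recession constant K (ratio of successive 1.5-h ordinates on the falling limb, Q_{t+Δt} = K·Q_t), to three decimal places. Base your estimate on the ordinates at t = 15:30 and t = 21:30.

K ≈ 0.723

Using the recession-limb readings at t = 15:30 and t = 21:30: Q falls from 108.4 to 29.7 L/s over 4 intervals.
K = (Q₂/Q₁)^(1/4) = (29.7/108.4)^(1/4) = 0.723.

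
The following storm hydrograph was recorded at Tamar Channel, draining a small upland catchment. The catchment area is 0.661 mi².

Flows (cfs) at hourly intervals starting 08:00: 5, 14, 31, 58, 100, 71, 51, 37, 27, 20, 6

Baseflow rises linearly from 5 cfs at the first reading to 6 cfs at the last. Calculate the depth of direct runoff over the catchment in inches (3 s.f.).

Direct runoff: 0.00, 8.90, 25.80, 52.70, 94.60, 65.50, 45.40, 31.30, 21.20, 14.10, 0.00 cfs; ΣQ_DR = 359.5 cfs.
V = ΣQ_DR · Δt = 359.5 × 3600 s = 1.294 × 10^6 ft³.
Over A = 0.661 mi², depth = V / A = 0.843 in.

d ≈ 0.843 in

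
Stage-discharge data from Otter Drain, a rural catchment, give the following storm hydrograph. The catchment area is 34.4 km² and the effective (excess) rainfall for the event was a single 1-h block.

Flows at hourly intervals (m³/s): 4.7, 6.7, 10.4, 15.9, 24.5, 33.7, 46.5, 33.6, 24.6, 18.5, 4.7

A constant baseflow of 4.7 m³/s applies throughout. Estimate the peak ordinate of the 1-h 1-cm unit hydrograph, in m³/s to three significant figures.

U_p ≈ 23.2 m³/s

Direct runoff: 0.0, 2.0, 5.7, 11.2, 19.8, 29.0, 41.8, 28.9, 19.9, 13.8, 0.0 m³/s; ΣQ_DR = 172.1 m³/s, peak = 41.8 m³/s.
Runoff depth d = ΣQ_DR·Δt / A = 172.1 × 3600 / (34.4 km²) = 18.01 mm.
The 1-cm UH is the DRH scaled by (10 mm)/d, so U_p = 41.8 × 10/18.01 = 23.2 m³/s.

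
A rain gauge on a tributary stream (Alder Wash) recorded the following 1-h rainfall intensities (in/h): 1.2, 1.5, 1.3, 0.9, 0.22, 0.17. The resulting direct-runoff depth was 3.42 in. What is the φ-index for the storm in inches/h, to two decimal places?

φ ≈ 0.37 in/h

Only the 4 blocks with intensity above φ contribute runoff: 1.2, 1.5, 1.3, 0.9 in/h.
Σ(I−φ)·Δt = d  ⇒  (1.2+1.5+1.3+0.9 − 4φ)·1 = 3.42
φ = (4.900 − 3.42/1) / 4 = 0.37 in/h.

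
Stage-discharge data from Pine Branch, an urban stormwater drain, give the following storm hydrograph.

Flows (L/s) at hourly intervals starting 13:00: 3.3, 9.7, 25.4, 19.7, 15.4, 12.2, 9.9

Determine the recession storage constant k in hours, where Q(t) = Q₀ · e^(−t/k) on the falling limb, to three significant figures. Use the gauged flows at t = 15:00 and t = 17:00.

On the falling limb, Q drops from 25.4 to 15.4 L/s between t = 15:00 and t = 17:00 (Δt = 2 h).
k = −Δt / ln(Q₂/Q₁) = −2 / ln(15.4/25.4) = 4.00 h.

k ≈ 4.00 h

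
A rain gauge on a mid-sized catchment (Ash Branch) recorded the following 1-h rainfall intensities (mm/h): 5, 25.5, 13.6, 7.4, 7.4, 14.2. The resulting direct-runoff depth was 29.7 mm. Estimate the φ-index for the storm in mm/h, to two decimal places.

Only the 3 blocks with intensity above φ contribute runoff: 25.5, 13.6, 14.2 mm/h.
Σ(I−φ)·Δt = d  ⇒  (25.5+13.6+14.2 − 3φ)·1 = 29.7
φ = (53.30 − 29.7/1) / 3 = 7.87 mm/h.

φ ≈ 7.87 mm/h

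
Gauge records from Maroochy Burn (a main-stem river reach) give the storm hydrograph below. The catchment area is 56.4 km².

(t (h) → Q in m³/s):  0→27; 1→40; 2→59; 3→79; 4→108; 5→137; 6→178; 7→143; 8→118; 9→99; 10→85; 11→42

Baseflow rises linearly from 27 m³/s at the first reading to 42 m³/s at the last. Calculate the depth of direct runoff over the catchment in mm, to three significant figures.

d ≈ 44.7 mm

Direct runoff: 0.00, 11.64, 29.27, 47.91, 75.55, 103.18, 142.82, 106.45, 80.09, 59.73, 44.36, 0.00 m³/s; ΣQ_DR = 701.0 m³/s.
V = ΣQ_DR · Δt = 701.0 × 3600 s = 2.524 × 10^6 m³.
Over A = 56.4 km², depth = V / A = 44.7 mm.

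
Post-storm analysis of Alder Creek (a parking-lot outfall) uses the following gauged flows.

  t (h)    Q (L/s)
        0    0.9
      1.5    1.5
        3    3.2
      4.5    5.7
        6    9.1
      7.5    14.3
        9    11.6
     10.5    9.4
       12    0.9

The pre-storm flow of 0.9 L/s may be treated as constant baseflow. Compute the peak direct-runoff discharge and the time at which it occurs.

Q_p = 13.4 L/s at t = 7.5 h

Subtracting baseflow gives direct-runoff ordinates: 0.0, 0.6, 2.3, 4.8, 8.2, 13.4, 10.7, 8.5, 0.0 L/s.
The maximum is 13.4 L/s, occurring at the reading for t = 7.5 h.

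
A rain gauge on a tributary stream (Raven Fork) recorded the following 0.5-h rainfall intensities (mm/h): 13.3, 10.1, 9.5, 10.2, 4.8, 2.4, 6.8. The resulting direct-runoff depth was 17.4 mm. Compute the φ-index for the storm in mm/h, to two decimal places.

φ ≈ 3.32 mm/h

Only the 6 blocks with intensity above φ contribute runoff: 13.3, 10.1, 9.5, 10.2, 4.8, 6.8 mm/h.
Σ(I−φ)·Δt = d  ⇒  (13.3+10.1+9.5+10.2+4.8+6.8 − 6φ)·0.5 = 17.4
φ = (54.70 − 17.4/0.5) / 6 = 3.32 mm/h.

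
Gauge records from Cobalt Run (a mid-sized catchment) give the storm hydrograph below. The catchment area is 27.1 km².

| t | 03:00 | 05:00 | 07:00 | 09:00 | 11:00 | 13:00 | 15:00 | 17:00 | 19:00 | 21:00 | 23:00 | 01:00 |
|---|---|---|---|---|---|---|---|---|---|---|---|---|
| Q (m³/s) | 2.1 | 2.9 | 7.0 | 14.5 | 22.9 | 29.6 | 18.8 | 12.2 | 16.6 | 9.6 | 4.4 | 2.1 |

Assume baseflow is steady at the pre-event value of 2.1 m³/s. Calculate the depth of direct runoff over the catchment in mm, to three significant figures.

Direct runoff: 0.0, 0.8, 4.9, 12.4, 20.8, 27.5, 16.7, 10.1, 14.5, 7.5, 2.3, 0.0 m³/s; ΣQ_DR = 117.5 m³/s.
V = ΣQ_DR · Δt = 117.5 × 7200 s = 8.460 × 10^5 m³.
Over A = 27.1 km², depth = V / A = 31.2 mm.

d ≈ 31.2 mm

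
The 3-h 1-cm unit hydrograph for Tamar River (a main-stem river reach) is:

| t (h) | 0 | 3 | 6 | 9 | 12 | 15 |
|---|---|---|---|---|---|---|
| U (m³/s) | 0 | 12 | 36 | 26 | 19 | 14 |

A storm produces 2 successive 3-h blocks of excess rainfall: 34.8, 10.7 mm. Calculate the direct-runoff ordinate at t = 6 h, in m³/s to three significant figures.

By discrete convolution, Q_j = Σ (P_i / 10 mm) · U_{j−i}.
At t = 6 h (j=2): Q = (34.8/10)·36 + (10.7/10)·12 = 138 m³/s.

Q ≈ 138 m³/s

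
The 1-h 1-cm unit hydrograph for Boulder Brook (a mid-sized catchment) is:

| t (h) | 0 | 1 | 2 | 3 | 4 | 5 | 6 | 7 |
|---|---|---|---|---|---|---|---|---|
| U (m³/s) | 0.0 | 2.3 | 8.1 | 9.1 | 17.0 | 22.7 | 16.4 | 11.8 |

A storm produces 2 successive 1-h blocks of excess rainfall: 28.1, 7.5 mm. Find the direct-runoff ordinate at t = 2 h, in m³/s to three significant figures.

By discrete convolution, Q_j = Σ (P_i / 10 mm) · U_{j−i}.
At t = 2 h (j=2): Q = (28.1/10)·8.1 + (7.5/10)·2.3 = 24.5 m³/s.

Q ≈ 24.5 m³/s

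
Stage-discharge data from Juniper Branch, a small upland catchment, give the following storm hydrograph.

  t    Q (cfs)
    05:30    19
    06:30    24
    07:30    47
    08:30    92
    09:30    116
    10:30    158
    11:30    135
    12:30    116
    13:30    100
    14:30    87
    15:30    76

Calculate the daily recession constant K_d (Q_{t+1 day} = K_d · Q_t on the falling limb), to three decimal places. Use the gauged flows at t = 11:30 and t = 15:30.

K_d ≈ 0.032

Between t = 11:30 and t = 15:30 the flow falls from 135 to 76 cfs over 4×1 h = 4 h.
Per-interval ratio K = (76/135)^(1/4) = 0.8662; K_d = K^(24/1) = 0.032.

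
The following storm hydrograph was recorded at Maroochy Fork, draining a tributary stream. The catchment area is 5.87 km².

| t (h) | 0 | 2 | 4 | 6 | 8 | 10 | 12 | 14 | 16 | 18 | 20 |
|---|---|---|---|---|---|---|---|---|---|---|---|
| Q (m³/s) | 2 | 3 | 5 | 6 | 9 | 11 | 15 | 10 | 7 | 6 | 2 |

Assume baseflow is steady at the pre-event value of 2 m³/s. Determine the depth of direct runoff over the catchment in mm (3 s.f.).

Direct runoff: 0.0, 1.0, 3.0, 4.0, 7.0, 9.0, 13.0, 8.0, 5.0, 4.0, 0.0 m³/s; ΣQ_DR = 54.00 m³/s.
V = ΣQ_DR · Δt = 54.00 × 7200 s = 3.888 × 10^5 m³.
Over A = 5.87 km², depth = V / A = 66.2 mm.

d ≈ 66.2 mm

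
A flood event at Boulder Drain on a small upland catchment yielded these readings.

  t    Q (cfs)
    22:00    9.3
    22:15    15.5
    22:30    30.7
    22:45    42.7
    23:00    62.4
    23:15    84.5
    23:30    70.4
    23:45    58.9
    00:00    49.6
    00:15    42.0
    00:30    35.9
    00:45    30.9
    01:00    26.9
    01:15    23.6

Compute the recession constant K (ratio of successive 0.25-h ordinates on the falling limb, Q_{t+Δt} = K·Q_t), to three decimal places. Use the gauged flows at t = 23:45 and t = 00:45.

Using the recession-limb readings at t = 23:45 and t = 00:45: Q falls from 58.9 to 30.9 cfs over 4 intervals.
K = (Q₂/Q₁)^(1/4) = (30.9/58.9)^(1/4) = 0.851.

K ≈ 0.851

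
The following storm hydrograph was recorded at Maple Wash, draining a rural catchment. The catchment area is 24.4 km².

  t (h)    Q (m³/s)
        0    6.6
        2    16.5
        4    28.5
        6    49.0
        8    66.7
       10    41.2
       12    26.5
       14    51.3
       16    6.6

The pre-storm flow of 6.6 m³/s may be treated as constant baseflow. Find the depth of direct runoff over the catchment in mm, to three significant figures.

d ≈ 68.9 mm

Direct runoff: 0.0, 9.9, 21.9, 42.4, 60.1, 34.6, 19.9, 44.7, 0.0 m³/s; ΣQ_DR = 233.5 m³/s.
V = ΣQ_DR · Δt = 233.5 × 7200 s = 1.681 × 10^6 m³.
Over A = 24.4 km², depth = V / A = 68.9 mm.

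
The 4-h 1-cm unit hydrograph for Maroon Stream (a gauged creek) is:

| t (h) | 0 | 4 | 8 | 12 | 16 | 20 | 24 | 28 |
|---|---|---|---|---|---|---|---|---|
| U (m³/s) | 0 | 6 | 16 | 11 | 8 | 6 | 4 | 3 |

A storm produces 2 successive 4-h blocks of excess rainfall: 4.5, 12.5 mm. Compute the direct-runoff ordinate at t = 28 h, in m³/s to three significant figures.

By discrete convolution, Q_j = Σ (P_i / 10 mm) · U_{j−i}.
At t = 28 h (j=7): Q = (4.5/10)·3 + (12.5/10)·4 = 6.35 m³/s.

Q ≈ 6.35 m³/s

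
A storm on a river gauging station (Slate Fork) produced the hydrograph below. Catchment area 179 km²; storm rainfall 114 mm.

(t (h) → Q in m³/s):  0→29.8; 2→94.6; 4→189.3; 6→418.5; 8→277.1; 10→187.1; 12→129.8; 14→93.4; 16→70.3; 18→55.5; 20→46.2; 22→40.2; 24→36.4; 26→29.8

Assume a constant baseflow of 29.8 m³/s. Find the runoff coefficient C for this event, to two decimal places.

ΣQ_DR = 1281 m³/s; V = ΣQ_DR·Δt = 9.222 × 10^6 m³.
Runoff depth d = V / A = 51.52 mm.
C = d / P = 51.52 / 114 = 0.45.

C ≈ 0.45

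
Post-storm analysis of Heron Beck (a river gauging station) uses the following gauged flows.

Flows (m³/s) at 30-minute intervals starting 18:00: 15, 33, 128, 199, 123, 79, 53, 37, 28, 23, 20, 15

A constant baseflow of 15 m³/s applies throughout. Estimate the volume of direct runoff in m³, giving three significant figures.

Direct-runoff ordinates (Q − Q_b): 0.0, 18.0, 113.0, 184.0, 108.0, 64.0, 38.0, 22.0, 13.0, 8.0, 5.0, 0.0 m³/s.
ΣQ_DR = 573.0 m³/s.
With Δt = 0.5 h = 1800 s, V = ΣQ_DR · Δt = 573.0 × 1800 = 1.03 × 10^6 m³.

V ≈ 1.03 × 10^6 m³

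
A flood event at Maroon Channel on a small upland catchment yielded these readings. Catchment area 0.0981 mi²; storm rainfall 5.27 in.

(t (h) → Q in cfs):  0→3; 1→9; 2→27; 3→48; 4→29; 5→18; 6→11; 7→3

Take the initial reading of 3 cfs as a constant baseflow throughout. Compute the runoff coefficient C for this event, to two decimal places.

ΣQ_DR = 124.0 cfs; V = ΣQ_DR·Δt = 4.464 × 10^5 ft³.
Runoff depth d = V / A = 1.959 in.
C = d / P = 1.959 / 5.27 = 0.37.

C ≈ 0.37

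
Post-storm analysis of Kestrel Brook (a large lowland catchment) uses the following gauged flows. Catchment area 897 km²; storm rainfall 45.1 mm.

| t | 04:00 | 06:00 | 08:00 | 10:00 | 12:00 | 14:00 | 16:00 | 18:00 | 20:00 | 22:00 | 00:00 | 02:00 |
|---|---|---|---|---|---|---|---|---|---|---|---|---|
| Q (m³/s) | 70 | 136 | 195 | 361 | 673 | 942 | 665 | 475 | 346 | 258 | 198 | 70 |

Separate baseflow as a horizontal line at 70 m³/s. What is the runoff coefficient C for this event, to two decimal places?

ΣQ_DR = 3549 m³/s; V = ΣQ_DR·Δt = 2.555 × 10^7 m³.
Runoff depth d = V / A = 28.49 mm.
C = d / P = 28.49 / 45.1 = 0.63.

C ≈ 0.63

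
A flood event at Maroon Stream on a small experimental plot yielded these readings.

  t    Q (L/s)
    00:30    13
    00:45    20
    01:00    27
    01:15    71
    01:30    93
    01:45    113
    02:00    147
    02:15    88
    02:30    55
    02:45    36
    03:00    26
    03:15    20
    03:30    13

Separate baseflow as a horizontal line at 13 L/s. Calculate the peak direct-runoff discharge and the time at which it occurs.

Subtracting baseflow gives direct-runoff ordinates: 0.0, 7.0, 14.0, 58.0, 80.0, 100.0, 134.0, 75.0, 42.0, 23.0, 13.0, 7.0, 0.0 L/s.
The maximum is 134.0 L/s, occurring at the reading for t = 02:00.

Q_p = 134.0 L/s at t = 02:00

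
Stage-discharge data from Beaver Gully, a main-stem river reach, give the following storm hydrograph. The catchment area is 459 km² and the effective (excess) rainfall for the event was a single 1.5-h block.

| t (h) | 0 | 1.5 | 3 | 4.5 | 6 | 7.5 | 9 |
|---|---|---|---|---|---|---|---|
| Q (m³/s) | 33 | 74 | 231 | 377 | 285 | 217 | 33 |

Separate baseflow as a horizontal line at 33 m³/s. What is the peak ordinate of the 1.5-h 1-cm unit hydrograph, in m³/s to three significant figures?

U_p ≈ 287 m³/s

Direct runoff: 0.0, 41.0, 198.0, 344.0, 252.0, 184.0, 0.0 m³/s; ΣQ_DR = 1019 m³/s, peak = 344.0 m³/s.
Runoff depth d = ΣQ_DR·Δt / A = 1019 × 5400 / (459 km²) = 11.99 mm.
The 1-cm UH is the DRH scaled by (10 mm)/d, so U_p = 344.0 × 10/11.99 = 287 m³/s.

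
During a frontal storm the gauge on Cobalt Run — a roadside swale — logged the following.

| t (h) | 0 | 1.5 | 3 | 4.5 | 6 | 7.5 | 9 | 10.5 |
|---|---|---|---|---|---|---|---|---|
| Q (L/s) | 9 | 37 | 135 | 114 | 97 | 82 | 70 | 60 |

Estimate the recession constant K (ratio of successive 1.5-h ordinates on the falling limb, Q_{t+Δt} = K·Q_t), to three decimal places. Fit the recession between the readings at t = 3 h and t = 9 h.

K ≈ 0.849

Using the recession-limb readings at t = 3 h and t = 9 h: Q falls from 135 to 70 L/s over 4 intervals.
K = (Q₂/Q₁)^(1/4) = (70/135)^(1/4) = 0.849.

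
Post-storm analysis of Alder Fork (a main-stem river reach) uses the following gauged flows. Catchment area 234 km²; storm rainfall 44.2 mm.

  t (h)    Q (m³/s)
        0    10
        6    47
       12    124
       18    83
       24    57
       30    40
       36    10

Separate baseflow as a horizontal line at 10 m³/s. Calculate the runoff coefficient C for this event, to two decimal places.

C ≈ 0.63

ΣQ_DR = 301.0 m³/s; V = ΣQ_DR·Δt = 6.502 × 10^6 m³.
Runoff depth d = V / A = 27.78 mm.
C = d / P = 27.78 / 44.2 = 0.63.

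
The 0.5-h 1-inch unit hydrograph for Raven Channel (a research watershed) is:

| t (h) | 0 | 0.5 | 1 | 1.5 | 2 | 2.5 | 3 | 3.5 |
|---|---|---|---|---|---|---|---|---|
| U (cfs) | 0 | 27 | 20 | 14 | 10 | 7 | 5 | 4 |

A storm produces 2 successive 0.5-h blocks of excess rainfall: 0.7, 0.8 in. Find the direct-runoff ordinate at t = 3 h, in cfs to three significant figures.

Q ≈ 9.10 cfs

By discrete convolution, Q_j = Σ (P_i / 1 in) · U_{j−i}.
At t = 3 h (j=6): Q = (0.7/1)·5 + (0.8/1)·7 = 9.10 cfs.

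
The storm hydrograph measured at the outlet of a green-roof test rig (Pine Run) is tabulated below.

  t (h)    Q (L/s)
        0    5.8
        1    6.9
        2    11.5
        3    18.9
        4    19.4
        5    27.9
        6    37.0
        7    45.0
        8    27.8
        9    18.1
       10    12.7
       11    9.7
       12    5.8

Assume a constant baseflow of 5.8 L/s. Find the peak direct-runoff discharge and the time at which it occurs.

Q_p = 39.2 L/s at t = 7 h

Subtracting baseflow gives direct-runoff ordinates: 0.0, 1.1, 5.7, 13.1, 13.6, 22.1, 31.2, 39.2, 22.0, 12.3, 6.9, 3.9, 0.0 L/s.
The maximum is 39.2 L/s, occurring at the reading for t = 7 h.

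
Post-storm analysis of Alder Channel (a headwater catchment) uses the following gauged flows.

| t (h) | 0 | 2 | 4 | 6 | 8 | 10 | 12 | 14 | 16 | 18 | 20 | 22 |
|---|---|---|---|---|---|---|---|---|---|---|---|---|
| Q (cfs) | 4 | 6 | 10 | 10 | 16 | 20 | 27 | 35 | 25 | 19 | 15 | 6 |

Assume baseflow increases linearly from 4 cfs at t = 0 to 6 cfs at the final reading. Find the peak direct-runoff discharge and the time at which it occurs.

Q_p = 29.73 cfs at t = 14 h

Subtracting baseflow gives direct-runoff ordinates: 0.00, 1.82, 5.64, 5.45, 11.27, 15.09, 21.91, 29.73, 19.55, 13.36, 9.18, 0.00 cfs.
The maximum is 29.73 cfs, occurring at the reading for t = 14 h.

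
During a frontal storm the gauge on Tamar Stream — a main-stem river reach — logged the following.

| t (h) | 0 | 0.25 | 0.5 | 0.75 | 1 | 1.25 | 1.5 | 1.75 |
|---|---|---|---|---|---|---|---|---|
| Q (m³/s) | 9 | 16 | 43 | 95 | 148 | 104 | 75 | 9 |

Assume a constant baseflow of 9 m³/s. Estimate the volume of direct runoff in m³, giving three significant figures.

Direct-runoff ordinates (Q − Q_b): 0.0, 7.0, 34.0, 86.0, 139.0, 95.0, 66.0, 0.0 m³/s.
ΣQ_DR = 427.0 m³/s.
With Δt = 0.25 h = 900 s, V = ΣQ_DR · Δt = 427.0 × 900 = 3.84 × 10^5 m³.

V ≈ 3.84 × 10^5 m³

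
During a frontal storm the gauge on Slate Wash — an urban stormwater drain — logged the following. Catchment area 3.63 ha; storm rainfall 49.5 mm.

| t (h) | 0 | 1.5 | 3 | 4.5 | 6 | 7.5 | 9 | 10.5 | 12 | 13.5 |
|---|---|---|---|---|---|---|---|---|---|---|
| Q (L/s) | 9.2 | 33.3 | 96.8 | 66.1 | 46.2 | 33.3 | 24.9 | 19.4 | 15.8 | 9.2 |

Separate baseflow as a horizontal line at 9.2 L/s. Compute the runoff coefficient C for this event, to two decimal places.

C ≈ 0.79

ΣQ_DR = 262.2 L/s; V = ΣQ_DR·Δt = 1.416 × 10^6 L.
Runoff depth d = V / A = 39.00 mm.
C = d / P = 39.00 / 49.5 = 0.79.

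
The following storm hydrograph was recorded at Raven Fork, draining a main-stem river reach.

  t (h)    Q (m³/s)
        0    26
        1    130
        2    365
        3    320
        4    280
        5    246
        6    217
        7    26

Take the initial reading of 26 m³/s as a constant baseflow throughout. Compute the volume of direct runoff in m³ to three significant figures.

Direct-runoff ordinates (Q − Q_b): 0.0, 104.0, 339.0, 294.0, 254.0, 220.0, 191.0, 0.0 m³/s.
ΣQ_DR = 1402 m³/s.
With Δt = 1 h = 3600 s, V = ΣQ_DR · Δt = 1402 × 3600 = 5.05 × 10^6 m³.

V ≈ 5.05 × 10^6 m³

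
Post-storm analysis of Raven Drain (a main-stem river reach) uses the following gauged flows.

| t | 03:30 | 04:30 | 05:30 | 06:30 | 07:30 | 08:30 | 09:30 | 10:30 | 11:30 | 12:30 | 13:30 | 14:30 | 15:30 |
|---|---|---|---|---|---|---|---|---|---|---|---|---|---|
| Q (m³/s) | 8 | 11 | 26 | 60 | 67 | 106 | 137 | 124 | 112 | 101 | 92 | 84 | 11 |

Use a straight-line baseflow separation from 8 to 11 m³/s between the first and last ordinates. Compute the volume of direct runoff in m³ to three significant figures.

Direct-runoff ordinates (Q − Q_b): 0.00, 2.75, 17.50, 51.25, 58.00, 96.75, 127.50, 114.25, 102.00, 90.75, 81.50, 73.25, 0.00 m³/s.
ΣQ_DR = 815.5 m³/s.
With Δt = 1 h = 3600 s, V = ΣQ_DR · Δt = 815.5 × 3600 = 2.94 × 10^6 m³.

V ≈ 2.94 × 10^6 m³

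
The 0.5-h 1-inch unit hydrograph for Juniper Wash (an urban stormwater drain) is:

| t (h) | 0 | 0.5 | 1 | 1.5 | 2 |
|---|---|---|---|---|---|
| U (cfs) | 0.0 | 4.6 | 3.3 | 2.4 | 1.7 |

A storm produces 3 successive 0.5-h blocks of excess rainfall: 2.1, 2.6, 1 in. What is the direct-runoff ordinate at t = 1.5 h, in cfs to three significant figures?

Q ≈ 18.2 cfs

By discrete convolution, Q_j = Σ (P_i / 1 in) · U_{j−i}.
At t = 1.5 h (j=3): Q = (2.1/1)·2.4 + (2.6/1)·3.3 + (1/1)·4.6 = 18.2 cfs.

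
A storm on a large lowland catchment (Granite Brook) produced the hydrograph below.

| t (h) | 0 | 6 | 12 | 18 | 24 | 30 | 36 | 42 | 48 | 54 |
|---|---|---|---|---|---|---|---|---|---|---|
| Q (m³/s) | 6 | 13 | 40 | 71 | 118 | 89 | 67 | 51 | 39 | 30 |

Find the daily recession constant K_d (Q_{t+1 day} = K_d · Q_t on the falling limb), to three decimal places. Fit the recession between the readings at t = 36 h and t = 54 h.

K_d ≈ 0.343

Between t = 36 h and t = 54 h the flow falls from 67 to 30 m³/s over 3×6 h = 18 h.
Per-interval ratio K = (30/67)^(1/3) = 0.7650; K_d = K^(24/6) = 0.343.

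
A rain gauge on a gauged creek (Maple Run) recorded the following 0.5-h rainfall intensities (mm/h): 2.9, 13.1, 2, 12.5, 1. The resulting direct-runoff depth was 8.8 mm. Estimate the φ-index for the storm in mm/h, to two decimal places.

φ ≈ 4.00 mm/h

Only the 2 blocks with intensity above φ contribute runoff: 13.1, 12.5 mm/h.
Σ(I−φ)·Δt = d  ⇒  (13.1+12.5 − 2φ)·0.5 = 8.8
φ = (25.60 − 8.8/0.5) / 2 = 4.00 mm/h.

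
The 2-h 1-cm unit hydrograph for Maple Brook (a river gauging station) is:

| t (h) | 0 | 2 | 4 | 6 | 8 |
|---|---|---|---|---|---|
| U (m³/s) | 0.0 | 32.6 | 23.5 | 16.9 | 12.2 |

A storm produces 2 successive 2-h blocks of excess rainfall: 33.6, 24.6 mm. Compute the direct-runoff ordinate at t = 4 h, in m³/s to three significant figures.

By discrete convolution, Q_j = Σ (P_i / 10 mm) · U_{j−i}.
At t = 4 h (j=2): Q = (33.6/10)·23.5 + (24.6/10)·32.6 = 159 m³/s.

Q ≈ 159 m³/s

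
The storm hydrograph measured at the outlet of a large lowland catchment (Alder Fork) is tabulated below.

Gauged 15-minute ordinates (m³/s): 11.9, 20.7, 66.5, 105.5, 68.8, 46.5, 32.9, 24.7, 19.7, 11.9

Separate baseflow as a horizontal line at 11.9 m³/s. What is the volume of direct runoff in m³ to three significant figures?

V ≈ 2.61 × 10^5 m³

Direct-runoff ordinates (Q − Q_b): 0.0, 8.8, 54.6, 93.6, 56.9, 34.6, 21.0, 12.8, 7.8, 0.0 m³/s.
ΣQ_DR = 290.1 m³/s.
With Δt = 0.25 h = 900 s, V = ΣQ_DR · Δt = 290.1 × 900 = 2.61 × 10^5 m³.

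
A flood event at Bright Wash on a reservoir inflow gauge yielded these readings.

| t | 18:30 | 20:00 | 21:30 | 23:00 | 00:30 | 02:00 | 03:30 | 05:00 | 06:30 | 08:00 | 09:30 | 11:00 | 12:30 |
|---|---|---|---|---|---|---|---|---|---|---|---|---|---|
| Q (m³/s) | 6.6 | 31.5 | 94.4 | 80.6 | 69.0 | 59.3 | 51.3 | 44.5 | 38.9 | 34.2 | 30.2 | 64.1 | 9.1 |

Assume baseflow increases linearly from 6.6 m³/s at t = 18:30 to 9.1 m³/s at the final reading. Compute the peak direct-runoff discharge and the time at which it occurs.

Q_p = 87.38 m³/s at t = 21:30

Subtracting baseflow gives direct-runoff ordinates: 0.00, 24.69, 87.38, 73.38, 61.57, 51.66, 43.45, 36.44, 30.63, 25.73, 21.52, 55.21, 0.00 m³/s.
The maximum is 87.38 m³/s, occurring at the reading for t = 21:30.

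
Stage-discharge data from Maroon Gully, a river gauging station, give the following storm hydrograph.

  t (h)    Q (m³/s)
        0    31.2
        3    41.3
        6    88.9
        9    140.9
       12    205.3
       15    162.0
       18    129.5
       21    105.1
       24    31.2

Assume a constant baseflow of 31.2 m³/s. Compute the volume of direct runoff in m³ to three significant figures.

V ≈ 7.07 × 10^6 m³

Direct-runoff ordinates (Q − Q_b): 0.0, 10.1, 57.7, 109.7, 174.1, 130.8, 98.3, 73.9, 0.0 m³/s.
ΣQ_DR = 654.6 m³/s.
With Δt = 3 h = 10800 s, V = ΣQ_DR · Δt = 654.6 × 10800 = 7.07 × 10^6 m³.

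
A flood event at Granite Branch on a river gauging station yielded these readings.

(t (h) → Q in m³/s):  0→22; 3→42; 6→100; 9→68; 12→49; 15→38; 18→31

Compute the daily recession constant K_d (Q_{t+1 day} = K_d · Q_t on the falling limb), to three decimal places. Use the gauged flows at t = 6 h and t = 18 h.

K_d ≈ 0.096

Between t = 6 h and t = 18 h the flow falls from 100 to 31 m³/s over 4×3 h = 12 h.
Per-interval ratio K = (31/100)^(1/4) = 0.7462; K_d = K^(24/3) = 0.096.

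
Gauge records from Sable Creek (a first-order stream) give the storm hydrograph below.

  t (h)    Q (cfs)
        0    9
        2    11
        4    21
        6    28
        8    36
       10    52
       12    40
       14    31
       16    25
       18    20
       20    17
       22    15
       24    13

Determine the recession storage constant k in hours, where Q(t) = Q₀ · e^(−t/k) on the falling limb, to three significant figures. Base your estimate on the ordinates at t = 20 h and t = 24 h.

k ≈ 14.9 h

On the falling limb, Q drops from 17 to 13 cfs between t = 20 h and t = 24 h (Δt = 4 h).
k = −Δt / ln(Q₂/Q₁) = −4 / ln(13/17) = 14.9 h.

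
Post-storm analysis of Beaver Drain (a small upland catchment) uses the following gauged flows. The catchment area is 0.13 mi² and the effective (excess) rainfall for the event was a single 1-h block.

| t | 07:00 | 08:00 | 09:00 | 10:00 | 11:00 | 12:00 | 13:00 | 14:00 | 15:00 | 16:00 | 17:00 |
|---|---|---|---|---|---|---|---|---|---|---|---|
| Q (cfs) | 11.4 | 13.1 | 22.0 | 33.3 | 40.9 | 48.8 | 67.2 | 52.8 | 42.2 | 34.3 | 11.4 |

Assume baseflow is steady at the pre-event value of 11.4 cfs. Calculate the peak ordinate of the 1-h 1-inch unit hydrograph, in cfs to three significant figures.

U_p ≈ 18.6 cfs

Direct runoff: 0.0, 1.7, 10.6, 21.9, 29.5, 37.4, 55.8, 41.4, 30.8, 22.9, 0.0 cfs; ΣQ_DR = 252.0 cfs, peak = 55.8 cfs.
Runoff depth d = ΣQ_DR·Δt / A = 252.0 × 3600 / (0.13 mi²) = 3.004 in.
The 1-inch UH is the DRH scaled by (1 in)/d, so U_p = 55.8 × 1/3.004 = 18.6 cfs.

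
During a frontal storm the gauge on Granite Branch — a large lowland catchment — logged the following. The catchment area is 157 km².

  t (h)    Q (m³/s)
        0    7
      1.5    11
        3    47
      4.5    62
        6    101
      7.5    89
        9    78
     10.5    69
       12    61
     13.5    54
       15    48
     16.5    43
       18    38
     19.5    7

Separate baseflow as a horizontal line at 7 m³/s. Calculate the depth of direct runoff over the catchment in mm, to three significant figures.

Direct runoff: 0.0, 4.0, 40.0, 55.0, 94.0, 82.0, 71.0, 62.0, 54.0, 47.0, 41.0, 36.0, 31.0, 0.0 m³/s; ΣQ_DR = 617.0 m³/s.
V = ΣQ_DR · Δt = 617.0 × 5400 s = 3.332 × 10^6 m³.
Over A = 157 km², depth = V / A = 21.2 mm.

d ≈ 21.2 mm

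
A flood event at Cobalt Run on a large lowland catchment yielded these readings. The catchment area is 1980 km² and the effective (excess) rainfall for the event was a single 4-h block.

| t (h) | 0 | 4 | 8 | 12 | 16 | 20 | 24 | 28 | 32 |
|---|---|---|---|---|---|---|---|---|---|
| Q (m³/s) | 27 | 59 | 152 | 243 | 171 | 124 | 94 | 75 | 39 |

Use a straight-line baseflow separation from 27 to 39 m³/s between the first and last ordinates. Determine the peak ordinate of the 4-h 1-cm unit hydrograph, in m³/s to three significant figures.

U_p ≈ 423 m³/s

Direct runoff: 0.00, 30.50, 122.00, 211.50, 138.00, 89.50, 58.00, 37.50, 0.00 m³/s; ΣQ_DR = 687.0 m³/s, peak = 211.50 m³/s.
Runoff depth d = ΣQ_DR·Δt / A = 687.0 × 14400 / (1980 km²) = 4.996 mm.
The 1-cm UH is the DRH scaled by (10 mm)/d, so U_p = 211.50 × 10/4.996 = 423 m³/s.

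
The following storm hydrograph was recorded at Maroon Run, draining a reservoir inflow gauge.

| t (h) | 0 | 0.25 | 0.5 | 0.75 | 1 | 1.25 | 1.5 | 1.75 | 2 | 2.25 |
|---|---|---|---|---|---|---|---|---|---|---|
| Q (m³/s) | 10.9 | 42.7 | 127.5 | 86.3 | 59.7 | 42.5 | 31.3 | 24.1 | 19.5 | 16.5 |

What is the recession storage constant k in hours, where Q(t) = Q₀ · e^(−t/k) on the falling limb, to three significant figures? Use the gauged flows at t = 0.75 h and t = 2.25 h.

k ≈ 0.907 h

On the falling limb, Q drops from 86.3 to 16.5 m³/s between t = 0.75 h and t = 2.25 h (Δt = 1.5 h).
k = −Δt / ln(Q₂/Q₁) = −1.5 / ln(16.5/86.3) = 0.907 h.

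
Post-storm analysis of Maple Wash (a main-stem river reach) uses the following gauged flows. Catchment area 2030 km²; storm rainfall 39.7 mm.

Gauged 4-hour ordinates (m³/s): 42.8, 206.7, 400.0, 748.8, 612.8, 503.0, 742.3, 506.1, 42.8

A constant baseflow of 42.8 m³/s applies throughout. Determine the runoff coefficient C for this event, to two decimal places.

ΣQ_DR = 3420 m³/s; V = ΣQ_DR·Δt = 4.925 × 10^7 m³.
Runoff depth d = V / A = 24.26 mm.
C = d / P = 24.26 / 39.7 = 0.61.

C ≈ 0.61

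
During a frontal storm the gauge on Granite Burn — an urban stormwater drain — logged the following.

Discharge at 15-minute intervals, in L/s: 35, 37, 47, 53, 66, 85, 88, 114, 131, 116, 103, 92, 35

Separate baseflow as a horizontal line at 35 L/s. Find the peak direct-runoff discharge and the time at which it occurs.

Q_p = 96.0 L/s at t = 2 h

Subtracting baseflow gives direct-runoff ordinates: 0.0, 2.0, 12.0, 18.0, 31.0, 50.0, 53.0, 79.0, 96.0, 81.0, 68.0, 57.0, 0.0 L/s.
The maximum is 96.0 L/s, occurring at the reading for t = 2 h.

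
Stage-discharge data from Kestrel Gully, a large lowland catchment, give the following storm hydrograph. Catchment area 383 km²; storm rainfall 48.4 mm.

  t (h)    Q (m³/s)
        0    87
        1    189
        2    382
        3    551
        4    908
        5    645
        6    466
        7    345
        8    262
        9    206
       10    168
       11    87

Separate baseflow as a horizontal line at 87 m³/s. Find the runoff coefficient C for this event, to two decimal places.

C ≈ 0.63

ΣQ_DR = 3252 m³/s; V = ΣQ_DR·Δt = 1.171 × 10^7 m³.
Runoff depth d = V / A = 30.57 mm.
C = d / P = 30.57 / 48.4 = 0.63.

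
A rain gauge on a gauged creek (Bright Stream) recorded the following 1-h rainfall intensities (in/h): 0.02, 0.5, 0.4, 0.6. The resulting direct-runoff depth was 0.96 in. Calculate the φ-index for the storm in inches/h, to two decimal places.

φ ≈ 0.18 in/h

Only the 3 blocks with intensity above φ contribute runoff: 0.5, 0.4, 0.6 in/h.
Σ(I−φ)·Δt = d  ⇒  (0.5+0.4+0.6 − 3φ)·1 = 0.96
φ = (1.500 − 0.96/1) / 3 = 0.18 in/h.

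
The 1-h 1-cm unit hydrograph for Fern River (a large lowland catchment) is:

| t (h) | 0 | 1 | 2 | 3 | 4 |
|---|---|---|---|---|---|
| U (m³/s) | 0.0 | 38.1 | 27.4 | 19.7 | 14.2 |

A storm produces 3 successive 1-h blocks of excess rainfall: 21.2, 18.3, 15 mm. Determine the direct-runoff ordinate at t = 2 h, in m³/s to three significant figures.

Q ≈ 128 m³/s

By discrete convolution, Q_j = Σ (P_i / 10 mm) · U_{j−i}.
At t = 2 h (j=2): Q = (21.2/10)·27.4 + (18.3/10)·38.1 + (15/10)·0.0 = 128 m³/s.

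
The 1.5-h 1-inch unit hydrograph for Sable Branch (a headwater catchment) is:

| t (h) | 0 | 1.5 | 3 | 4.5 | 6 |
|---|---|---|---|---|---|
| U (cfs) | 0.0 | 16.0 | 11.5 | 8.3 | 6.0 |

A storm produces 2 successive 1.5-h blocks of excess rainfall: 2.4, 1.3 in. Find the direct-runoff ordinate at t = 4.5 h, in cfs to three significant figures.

By discrete convolution, Q_j = Σ (P_i / 1 in) · U_{j−i}.
At t = 4.5 h (j=3): Q = (2.4/1)·8.3 + (1.3/1)·11.5 = 34.9 cfs.

Q ≈ 34.9 cfs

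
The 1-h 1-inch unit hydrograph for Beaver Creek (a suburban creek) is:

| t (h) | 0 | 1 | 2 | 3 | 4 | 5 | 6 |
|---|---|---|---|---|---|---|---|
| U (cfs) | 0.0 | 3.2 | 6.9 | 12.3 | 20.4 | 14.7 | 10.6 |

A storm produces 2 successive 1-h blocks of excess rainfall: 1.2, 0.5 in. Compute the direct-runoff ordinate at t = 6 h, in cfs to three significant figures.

Q ≈ 20.1 cfs

By discrete convolution, Q_j = Σ (P_i / 1 in) · U_{j−i}.
At t = 6 h (j=6): Q = (1.2/1)·10.6 + (0.5/1)·14.7 = 20.1 cfs.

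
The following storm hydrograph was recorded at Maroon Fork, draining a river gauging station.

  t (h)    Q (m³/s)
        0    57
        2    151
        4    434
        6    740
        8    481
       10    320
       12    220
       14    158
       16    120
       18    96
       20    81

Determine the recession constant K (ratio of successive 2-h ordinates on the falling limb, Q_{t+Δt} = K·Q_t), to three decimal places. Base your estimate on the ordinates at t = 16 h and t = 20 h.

Using the recession-limb readings at t = 16 h and t = 20 h: Q falls from 120 to 81 m³/s over 2 intervals.
K = (Q₂/Q₁)^(1/2) = (81/120)^(1/2) = 0.822.

K ≈ 0.822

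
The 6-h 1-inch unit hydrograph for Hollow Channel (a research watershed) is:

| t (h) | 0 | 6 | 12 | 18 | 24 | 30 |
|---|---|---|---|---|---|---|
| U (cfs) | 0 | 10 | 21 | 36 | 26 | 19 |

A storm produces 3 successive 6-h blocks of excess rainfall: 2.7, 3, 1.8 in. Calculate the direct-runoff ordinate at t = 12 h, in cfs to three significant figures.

Q ≈ 86.7 cfs

By discrete convolution, Q_j = Σ (P_i / 1 in) · U_{j−i}.
At t = 12 h (j=2): Q = (2.7/1)·21 + (3/1)·10 + (1.8/1)·0 = 86.7 cfs.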